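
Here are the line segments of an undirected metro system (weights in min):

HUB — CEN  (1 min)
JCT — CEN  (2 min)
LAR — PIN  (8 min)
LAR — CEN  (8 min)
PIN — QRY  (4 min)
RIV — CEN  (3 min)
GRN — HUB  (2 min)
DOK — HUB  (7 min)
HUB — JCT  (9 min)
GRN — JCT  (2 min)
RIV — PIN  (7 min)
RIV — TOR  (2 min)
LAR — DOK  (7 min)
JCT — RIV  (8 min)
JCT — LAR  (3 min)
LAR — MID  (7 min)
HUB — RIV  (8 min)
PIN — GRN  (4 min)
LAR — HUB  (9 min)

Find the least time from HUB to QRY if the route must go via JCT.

Best HUB to JCT: HUB–CEN–JCT costing 3
Best JCT to QRY: JCT–GRN–PIN–QRY costing 10
Total via JCT: 3 + 10 = 13 min.

13 min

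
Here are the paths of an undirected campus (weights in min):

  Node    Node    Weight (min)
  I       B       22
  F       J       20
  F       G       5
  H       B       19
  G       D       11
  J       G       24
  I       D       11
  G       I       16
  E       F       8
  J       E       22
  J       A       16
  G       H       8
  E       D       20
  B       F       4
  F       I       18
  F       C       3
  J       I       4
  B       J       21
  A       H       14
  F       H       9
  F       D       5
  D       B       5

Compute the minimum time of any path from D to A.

Candidate routes:
D → I → J → A: 11+4+16 = 31
D → F → H → A: 5+9+14 = 28
The minimum is 28 min via D → F → H → A.

28 min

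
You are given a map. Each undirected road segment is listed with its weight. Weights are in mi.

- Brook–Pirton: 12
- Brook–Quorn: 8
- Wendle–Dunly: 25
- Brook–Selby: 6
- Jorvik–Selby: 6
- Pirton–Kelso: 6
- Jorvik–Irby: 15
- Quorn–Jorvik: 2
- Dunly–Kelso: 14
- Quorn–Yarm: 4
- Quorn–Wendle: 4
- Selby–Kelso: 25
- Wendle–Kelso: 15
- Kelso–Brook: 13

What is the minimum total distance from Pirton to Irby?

37 mi

Compare a few routes:
Pirton → Brook → Quorn → Jorvik → Irby: 12+8+2+15 = 37
Pirton → Brook → Selby → Jorvik → Irby: 12+6+6+15 = 39
Cheapest is Pirton → Brook → Quorn → Jorvik → Irby at 37 mi.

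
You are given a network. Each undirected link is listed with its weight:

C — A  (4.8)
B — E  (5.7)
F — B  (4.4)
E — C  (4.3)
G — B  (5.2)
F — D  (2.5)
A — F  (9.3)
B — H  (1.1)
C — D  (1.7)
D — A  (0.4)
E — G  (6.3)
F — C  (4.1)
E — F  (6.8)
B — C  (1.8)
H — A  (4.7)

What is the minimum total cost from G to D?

8.7

Running Dijkstra from G:
G: 0
B: 5.2  (via G)
E: 6.3  (via G)
H: 6.3  (via B)
C: 7  (via B)
D: 8.7  (via C)
Shortest route: G–B–C–D = 8.7.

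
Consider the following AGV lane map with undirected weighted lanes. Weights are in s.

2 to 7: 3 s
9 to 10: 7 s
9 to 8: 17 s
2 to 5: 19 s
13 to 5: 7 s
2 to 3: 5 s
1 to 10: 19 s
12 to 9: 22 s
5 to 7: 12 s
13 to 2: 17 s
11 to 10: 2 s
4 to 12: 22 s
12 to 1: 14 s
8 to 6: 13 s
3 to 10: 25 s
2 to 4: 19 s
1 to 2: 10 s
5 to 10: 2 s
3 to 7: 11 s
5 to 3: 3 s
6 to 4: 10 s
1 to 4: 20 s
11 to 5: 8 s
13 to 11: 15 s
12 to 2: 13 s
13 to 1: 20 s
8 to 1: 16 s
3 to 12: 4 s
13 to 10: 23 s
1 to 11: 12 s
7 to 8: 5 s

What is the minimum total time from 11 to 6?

Running Dijkstra from 11:
11: 0
10: 2  (via 11)
5: 4  (via 10)
3: 7  (via 5)
9: 9  (via 10)
12: 11  (via 3)
13: 11  (via 5)
1: 12  (via 11)
2: 12  (via 3)
7: 15  (via 2)
8: 20  (via 7)
4: 31  (via 2)
6: 33  (via 8)
Shortest route: 11–10–5–3–2–7–8–6 = 33 s.

33 s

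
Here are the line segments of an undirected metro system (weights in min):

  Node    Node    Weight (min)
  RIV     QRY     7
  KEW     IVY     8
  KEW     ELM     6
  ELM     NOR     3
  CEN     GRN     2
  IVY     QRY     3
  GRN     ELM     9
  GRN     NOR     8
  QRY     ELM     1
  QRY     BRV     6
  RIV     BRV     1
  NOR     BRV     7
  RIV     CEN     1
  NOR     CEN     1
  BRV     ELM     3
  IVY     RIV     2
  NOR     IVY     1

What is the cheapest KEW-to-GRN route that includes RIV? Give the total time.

Best KEW to RIV: KEW → IVY → RIV costing 10
Shortest RIV→GRN: RIV → CEN → GRN = 3
Total via RIV: 10 + 3 = 13 min.

13 min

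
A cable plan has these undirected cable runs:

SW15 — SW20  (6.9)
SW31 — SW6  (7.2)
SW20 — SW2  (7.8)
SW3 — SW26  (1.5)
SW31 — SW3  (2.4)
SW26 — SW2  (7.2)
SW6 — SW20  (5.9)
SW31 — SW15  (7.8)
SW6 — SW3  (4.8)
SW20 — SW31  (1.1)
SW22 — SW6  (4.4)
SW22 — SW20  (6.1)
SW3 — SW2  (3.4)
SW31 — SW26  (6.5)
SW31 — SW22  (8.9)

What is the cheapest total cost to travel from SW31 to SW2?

5.8

Running Dijkstra from SW31:
SW31: 0
SW20: 1.1  (via SW31)
SW3: 2.4  (via SW31)
SW26: 3.9  (via SW3)
SW2: 5.8  (via SW3)
Shortest route: SW31–SW3–SW2 = 5.8.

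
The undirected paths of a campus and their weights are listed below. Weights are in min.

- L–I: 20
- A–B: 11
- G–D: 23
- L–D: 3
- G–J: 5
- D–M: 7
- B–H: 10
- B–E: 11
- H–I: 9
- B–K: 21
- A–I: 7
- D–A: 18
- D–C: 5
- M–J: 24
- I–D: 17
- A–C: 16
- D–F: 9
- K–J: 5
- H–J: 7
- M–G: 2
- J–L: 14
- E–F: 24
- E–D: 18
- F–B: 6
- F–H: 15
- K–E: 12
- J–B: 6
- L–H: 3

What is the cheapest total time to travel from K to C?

23 min

Running Dijkstra from K:
K: 0
J: 5  (via K)
G: 10  (via J)
B: 11  (via J)
E: 12  (via K)
H: 12  (via J)
M: 12  (via G)
L: 15  (via H)
F: 17  (via B)
D: 18  (via L)
I: 21  (via H)
A: 22  (via B)
C: 23  (via D)
Shortest route: K → J → H → L → D → C = 23 min.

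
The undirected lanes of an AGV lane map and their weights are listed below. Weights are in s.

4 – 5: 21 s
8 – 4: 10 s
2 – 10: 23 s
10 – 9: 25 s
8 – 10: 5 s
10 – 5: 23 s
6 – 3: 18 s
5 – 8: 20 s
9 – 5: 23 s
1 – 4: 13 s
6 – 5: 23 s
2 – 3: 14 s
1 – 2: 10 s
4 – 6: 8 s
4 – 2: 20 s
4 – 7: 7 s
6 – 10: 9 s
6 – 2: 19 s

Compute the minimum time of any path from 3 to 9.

52 s

Settle nodes by increasing distance from 3:
3: 0
2: 14  (via 3)
6: 18  (via 3)
1: 24  (via 2)
4: 26  (via 6)
10: 27  (via 6)
8: 32  (via 10)
7: 33  (via 4)
5: 41  (via 6)
9: 52  (via 10)
Shortest route: 3–6–10–9 = 52 s.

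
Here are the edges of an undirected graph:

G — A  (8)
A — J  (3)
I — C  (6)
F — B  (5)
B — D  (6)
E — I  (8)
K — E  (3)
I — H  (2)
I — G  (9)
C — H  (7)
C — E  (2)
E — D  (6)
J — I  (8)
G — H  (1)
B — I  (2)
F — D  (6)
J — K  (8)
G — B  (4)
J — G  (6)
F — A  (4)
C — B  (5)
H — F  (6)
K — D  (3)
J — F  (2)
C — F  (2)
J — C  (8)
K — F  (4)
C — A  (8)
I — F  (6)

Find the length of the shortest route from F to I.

Settle nodes by increasing distance from F:
F: 0
C: 2  (via F)
J: 2  (via F)
A: 4  (via F)
E: 4  (via C)
K: 4  (via F)
B: 5  (via F)
D: 6  (via F)
H: 6  (via F)
I: 6  (via F)
Shortest route: F → I = 6.

6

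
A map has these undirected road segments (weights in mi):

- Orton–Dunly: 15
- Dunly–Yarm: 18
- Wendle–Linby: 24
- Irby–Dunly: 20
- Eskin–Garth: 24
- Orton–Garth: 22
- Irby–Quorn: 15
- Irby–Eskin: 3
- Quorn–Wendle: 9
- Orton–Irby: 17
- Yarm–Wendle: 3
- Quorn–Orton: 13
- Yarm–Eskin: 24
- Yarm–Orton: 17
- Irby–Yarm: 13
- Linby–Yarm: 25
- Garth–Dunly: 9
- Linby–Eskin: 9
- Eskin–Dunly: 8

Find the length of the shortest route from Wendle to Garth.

Shortest distances from Wendle:
Wendle: 0
Yarm: 3  (via Wendle)
Quorn: 9  (via Wendle)
Irby: 16  (via Yarm)
Eskin: 19  (via Irby)
Orton: 20  (via Yarm)
Dunly: 21  (via Yarm)
Linby: 24  (via Wendle)
Garth: 30  (via Dunly)
Shortest route: Wendle–Yarm–Dunly–Garth = 30 mi.

30 mi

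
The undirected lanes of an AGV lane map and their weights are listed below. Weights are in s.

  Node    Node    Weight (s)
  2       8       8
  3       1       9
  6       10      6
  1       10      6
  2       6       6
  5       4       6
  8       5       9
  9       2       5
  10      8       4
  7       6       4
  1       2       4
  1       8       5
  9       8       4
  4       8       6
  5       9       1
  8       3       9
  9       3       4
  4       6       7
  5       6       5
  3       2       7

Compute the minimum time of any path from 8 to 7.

14 s

Settle nodes by increasing distance from 8:
8: 0
9: 4  (via 8)
10: 4  (via 8)
1: 5  (via 8)
5: 5  (via 9)
4: 6  (via 8)
2: 8  (via 8)
3: 8  (via 9)
6: 10  (via 10)
7: 14  (via 6)
Shortest route: 8–10–6–7 = 14 s.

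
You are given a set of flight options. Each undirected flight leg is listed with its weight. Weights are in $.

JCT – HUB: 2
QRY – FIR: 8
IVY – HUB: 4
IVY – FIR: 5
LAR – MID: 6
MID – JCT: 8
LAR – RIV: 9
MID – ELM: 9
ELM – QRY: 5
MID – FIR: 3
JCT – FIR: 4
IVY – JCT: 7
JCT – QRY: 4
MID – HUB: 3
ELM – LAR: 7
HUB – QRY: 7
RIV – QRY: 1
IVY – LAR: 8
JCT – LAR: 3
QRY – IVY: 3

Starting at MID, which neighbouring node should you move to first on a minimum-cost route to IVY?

Candidate routes:
MID - FIR - IVY: 3+5 = 8
MID - HUB - IVY: 3+4 = 7
Cheapest is MID - HUB - IVY at $7.
So from MID the first move is to HUB.

HUB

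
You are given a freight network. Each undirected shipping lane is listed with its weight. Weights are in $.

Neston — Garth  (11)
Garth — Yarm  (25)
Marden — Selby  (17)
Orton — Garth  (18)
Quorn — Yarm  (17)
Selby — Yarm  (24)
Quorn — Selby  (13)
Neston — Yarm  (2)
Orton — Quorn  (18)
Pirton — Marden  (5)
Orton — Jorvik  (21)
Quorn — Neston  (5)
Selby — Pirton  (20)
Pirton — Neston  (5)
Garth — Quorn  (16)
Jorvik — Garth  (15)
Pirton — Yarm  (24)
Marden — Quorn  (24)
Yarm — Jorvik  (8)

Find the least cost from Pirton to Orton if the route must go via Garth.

$34

Shortest Pirton→Garth: Pirton → Neston → Garth = 16
Shortest Garth→Orton: Garth → Orton = 18
Total via Garth: 16 + 18 = $34.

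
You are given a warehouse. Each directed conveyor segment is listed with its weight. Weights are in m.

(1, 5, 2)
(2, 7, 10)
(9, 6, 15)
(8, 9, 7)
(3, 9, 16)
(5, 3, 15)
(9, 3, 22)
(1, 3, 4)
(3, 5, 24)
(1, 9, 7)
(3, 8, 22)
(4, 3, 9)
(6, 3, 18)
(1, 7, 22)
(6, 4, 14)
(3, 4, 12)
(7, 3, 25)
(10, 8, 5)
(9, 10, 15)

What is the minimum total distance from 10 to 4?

41 m

Settle nodes by increasing distance from 10:
10: 0
8: 5  (via 10)
9: 12  (via 8)
6: 27  (via 9)
3: 34  (via 9)
4: 41  (via 6)
Shortest route: 10–8–9–6–4 = 41 m.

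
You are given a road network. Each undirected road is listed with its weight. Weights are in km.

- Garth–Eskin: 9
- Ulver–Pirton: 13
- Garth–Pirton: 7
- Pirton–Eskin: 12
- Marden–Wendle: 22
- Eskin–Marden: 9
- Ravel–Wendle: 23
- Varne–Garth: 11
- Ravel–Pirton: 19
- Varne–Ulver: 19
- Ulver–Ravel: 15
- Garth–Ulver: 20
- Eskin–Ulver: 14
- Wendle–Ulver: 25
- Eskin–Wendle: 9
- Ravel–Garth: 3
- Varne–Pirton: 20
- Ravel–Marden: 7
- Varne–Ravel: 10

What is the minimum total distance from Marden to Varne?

17 km

Running Dijkstra from Marden:
Marden: 0
Ravel: 7  (via Marden)
Eskin: 9  (via Marden)
Garth: 10  (via Ravel)
Varne: 17  (via Ravel)
Shortest route: Marden–Ravel–Varne = 17 km.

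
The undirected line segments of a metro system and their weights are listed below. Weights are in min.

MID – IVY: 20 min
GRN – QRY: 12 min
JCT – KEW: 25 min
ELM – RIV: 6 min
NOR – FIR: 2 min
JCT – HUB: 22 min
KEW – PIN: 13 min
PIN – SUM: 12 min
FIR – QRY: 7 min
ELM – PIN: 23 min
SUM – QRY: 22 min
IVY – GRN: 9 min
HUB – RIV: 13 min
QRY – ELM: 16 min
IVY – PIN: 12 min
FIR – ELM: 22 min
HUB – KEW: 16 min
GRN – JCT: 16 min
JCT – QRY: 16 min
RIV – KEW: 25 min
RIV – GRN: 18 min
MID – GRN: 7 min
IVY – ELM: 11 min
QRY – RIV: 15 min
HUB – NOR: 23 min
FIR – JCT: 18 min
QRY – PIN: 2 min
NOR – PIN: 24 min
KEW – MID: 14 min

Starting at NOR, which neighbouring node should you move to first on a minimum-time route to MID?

Compare a few routes:
NOR - FIR - QRY - GRN - MID: 2+7+12+7 = 28
NOR - FIR - QRY - PIN - IVY - GRN - MID: 2+7+2+12+9+7 = 39
NOR - FIR - QRY - PIN - KEW - MID: 2+7+2+13+14 = 38
NOR - FIR - JCT - GRN - MID: 2+18+16+7 = 43
Cheapest is NOR - FIR - QRY - GRN - MID at 28 min.
So from NOR the first move is to FIR.

FIR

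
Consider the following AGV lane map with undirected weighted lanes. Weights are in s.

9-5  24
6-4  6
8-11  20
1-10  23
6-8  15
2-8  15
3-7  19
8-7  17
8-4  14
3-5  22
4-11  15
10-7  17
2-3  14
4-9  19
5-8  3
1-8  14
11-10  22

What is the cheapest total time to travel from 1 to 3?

39 s

Compare a few routes:
1–10–7–3: 23+17+19 = 59
1–8–7–3: 14+17+19 = 50
1–8–5–3: 14+3+22 = 39
1–8–2–3: 14+15+14 = 43
Cheapest is 1–8–5–3 at 39 s.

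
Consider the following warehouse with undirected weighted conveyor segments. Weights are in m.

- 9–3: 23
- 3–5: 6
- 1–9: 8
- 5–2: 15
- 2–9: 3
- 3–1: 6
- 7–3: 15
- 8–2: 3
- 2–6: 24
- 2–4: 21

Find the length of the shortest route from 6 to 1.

35 m

Candidate routes:
6 → 2 → 5 → 3 → 1: 24+15+6+6 = 51
6 → 2 → 9 → 1: 24+3+8 = 35
Cheapest is 6 → 2 → 9 → 1 at 35 m.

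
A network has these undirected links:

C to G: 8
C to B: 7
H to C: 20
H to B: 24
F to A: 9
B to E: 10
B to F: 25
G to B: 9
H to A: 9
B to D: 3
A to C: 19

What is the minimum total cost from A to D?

Shortest distances from A:
A: 0
F: 9  (via A)
H: 9  (via A)
C: 19  (via A)
B: 26  (via C)
G: 27  (via C)
D: 29  (via B)
Shortest route: A–C–B–D = 29.

29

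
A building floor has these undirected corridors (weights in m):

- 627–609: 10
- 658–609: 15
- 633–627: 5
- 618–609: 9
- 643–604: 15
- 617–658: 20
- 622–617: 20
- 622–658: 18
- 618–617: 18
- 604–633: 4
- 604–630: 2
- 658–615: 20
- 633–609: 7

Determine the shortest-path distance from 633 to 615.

Compare a few routes:
633 - 609 - 658 - 615: 7+15+20 = 42
633 - 627 - 609 - 658 - 615: 5+10+15+20 = 50
633 - 609 - 618 - 617 - 658 - 615: 7+9+18+20+20 = 74
Cheapest is 633 - 609 - 658 - 615 at 42 m.

42 m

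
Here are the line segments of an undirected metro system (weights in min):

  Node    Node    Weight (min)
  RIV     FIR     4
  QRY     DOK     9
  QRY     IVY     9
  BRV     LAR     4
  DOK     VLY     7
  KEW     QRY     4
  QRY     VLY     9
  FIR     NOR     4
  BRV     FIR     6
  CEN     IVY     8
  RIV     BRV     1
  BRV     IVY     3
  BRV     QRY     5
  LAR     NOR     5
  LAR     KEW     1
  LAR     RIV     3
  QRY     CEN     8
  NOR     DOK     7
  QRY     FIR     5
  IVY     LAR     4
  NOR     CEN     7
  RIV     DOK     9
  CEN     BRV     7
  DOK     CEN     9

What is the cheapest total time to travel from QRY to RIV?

6 min

Running Dijkstra from QRY:
QRY: 0
KEW: 4  (via QRY)
BRV: 5  (via QRY)
FIR: 5  (via QRY)
LAR: 5  (via KEW)
RIV: 6  (via BRV)
Shortest route: QRY → BRV → RIV = 6 min.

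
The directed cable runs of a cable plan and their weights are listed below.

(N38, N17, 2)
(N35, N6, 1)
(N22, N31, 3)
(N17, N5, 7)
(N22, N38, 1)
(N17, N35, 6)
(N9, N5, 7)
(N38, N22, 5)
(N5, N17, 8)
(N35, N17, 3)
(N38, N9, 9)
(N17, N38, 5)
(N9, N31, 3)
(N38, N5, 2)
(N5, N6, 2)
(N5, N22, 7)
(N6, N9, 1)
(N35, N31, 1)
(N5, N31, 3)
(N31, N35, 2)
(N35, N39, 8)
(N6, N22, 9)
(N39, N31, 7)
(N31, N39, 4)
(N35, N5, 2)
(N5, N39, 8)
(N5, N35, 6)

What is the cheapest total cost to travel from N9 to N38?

Compare a few routes:
N9 → N5 → N22 → N38: 7+7+1 = 15
N9 → N31 → N35 → N17 → N38: 3+2+3+5 = 13
N9 → N31 → N35 → N5 → N22 → N38: 3+2+2+7+1 = 15
Cheapest is N9 → N31 → N35 → N17 → N38 at 13.

13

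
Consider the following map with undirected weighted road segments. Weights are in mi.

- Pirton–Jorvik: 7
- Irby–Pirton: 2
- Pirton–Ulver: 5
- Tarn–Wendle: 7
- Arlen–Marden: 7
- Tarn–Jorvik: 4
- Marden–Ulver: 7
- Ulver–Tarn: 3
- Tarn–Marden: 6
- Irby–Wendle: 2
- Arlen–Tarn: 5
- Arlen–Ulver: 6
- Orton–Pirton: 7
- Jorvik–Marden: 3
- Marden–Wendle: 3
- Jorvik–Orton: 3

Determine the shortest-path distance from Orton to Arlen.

12 mi

Compare a few routes:
Orton–Jorvik–Marden–Arlen: 3+3+7 = 13
Orton–Jorvik–Tarn–Ulver–Arlen: 3+4+3+6 = 16
Orton–Jorvik–Tarn–Arlen: 3+4+5 = 12
Cheapest is Orton–Jorvik–Tarn–Arlen at 12 mi.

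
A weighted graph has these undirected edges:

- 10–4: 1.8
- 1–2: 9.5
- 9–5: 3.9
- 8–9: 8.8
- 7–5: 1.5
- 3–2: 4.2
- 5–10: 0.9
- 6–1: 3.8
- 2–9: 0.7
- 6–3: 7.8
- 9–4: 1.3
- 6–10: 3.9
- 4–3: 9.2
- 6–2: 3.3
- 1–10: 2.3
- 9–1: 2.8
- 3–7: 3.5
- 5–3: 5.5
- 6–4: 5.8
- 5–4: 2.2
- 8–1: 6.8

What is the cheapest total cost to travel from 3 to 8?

Shortest distances from 3:
3: 0
7: 3.5  (via 3)
2: 4.2  (via 3)
9: 4.9  (via 2)
5: 5  (via 7)
10: 5.9  (via 5)
4: 6.2  (via 9)
6: 7.5  (via 2)
1: 7.7  (via 9)
8: 13.7  (via 9)
Shortest route: 3 → 2 → 9 → 8 = 13.7.

13.7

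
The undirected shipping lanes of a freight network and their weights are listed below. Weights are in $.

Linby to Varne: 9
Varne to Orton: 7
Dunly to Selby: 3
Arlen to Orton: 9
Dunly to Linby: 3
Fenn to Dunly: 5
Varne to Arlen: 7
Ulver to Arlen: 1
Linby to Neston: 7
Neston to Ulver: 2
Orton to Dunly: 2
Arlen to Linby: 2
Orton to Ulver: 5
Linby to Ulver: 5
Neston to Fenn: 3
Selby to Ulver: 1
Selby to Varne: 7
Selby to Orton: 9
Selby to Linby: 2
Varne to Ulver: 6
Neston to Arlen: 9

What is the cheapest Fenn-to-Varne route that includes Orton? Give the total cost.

Shortest Fenn→Orton: Fenn → Dunly → Orton = 7
Best Orton to Varne: Orton → Varne costing 7
Total via Orton: 7 + 7 = $14.

$14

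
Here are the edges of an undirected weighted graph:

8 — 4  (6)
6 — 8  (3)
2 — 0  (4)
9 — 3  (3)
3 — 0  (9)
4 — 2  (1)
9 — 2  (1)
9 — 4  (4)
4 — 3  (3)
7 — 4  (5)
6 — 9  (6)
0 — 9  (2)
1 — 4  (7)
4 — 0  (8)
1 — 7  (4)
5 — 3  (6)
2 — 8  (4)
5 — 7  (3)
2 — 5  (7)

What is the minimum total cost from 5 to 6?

14

Running Dijkstra from 5:
5: 0
7: 3  (via 5)
3: 6  (via 5)
1: 7  (via 7)
2: 7  (via 5)
4: 8  (via 7)
9: 8  (via 2)
0: 10  (via 9)
8: 11  (via 2)
6: 14  (via 9)
Shortest route: 5 → 2 → 9 → 6 = 14.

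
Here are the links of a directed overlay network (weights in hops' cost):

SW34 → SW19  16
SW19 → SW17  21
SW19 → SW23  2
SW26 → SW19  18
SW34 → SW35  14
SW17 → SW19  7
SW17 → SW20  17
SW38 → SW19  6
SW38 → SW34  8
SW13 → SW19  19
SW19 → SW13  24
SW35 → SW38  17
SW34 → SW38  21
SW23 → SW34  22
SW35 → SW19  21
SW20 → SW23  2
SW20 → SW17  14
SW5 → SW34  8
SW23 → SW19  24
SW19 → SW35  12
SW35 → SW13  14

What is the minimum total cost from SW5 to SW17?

45 hops' cost

Shortest distances from SW5:
SW5: 0
SW34: 8  (via SW5)
SW35: 22  (via SW34)
SW19: 24  (via SW34)
SW23: 26  (via SW19)
SW38: 29  (via SW34)
SW13: 36  (via SW35)
SW17: 45  (via SW19)
Shortest route: SW5 → SW34 → SW19 → SW17 = 45 hops' cost.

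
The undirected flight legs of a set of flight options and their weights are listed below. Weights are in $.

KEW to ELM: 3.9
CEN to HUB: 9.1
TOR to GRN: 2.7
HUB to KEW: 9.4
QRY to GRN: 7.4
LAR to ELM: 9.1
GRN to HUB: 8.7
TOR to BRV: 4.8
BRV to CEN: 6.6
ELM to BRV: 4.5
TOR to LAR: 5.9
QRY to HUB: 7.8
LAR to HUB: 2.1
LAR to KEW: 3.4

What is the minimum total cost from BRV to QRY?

Enumerating some paths:
BRV - TOR - GRN - QRY: 4.8+2.7+7.4 = 14.9
BRV - TOR - LAR - HUB - QRY: 4.8+5.9+2.1+7.8 = 20.6
BRV - ELM - LAR - HUB - QRY: 4.5+9.1+2.1+7.8 = 23.5
BRV - ELM - KEW - LAR - HUB - QRY: 4.5+3.9+3.4+2.1+7.8 = 21.7
The minimum is $14.9 via BRV - TOR - GRN - QRY.

$14.9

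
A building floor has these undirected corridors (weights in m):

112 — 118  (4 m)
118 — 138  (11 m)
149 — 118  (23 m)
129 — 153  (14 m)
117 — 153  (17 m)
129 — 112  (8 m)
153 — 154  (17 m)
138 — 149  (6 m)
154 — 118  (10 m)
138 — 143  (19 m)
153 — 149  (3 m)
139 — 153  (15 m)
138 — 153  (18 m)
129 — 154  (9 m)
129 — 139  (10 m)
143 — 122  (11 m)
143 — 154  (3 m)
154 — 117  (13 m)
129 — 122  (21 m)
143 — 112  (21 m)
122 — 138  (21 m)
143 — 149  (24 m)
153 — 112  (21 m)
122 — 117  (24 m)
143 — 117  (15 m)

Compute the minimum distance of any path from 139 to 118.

22 m

Enumerating some paths:
139 → 129 → 112 → 118: 10+8+4 = 22
139 → 129 → 154 → 118: 10+9+10 = 29
The minimum is 22 m via 139 → 129 → 112 → 118.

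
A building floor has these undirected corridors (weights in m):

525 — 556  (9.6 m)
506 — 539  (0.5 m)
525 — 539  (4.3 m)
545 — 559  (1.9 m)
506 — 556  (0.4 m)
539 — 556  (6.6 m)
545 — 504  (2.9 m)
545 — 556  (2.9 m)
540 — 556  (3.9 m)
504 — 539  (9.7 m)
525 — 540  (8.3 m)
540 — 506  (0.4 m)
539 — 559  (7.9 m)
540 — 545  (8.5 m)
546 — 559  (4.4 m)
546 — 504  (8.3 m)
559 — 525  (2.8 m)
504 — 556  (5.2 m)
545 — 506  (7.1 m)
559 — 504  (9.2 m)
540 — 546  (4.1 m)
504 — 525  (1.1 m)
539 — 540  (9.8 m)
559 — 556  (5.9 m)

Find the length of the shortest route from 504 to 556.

Shortest distances from 504:
504: 0
525: 1.1  (via 504)
545: 2.9  (via 504)
559: 3.9  (via 525)
556: 5.2  (via 504)
Shortest route: 504 → 556 = 5.2 m.

5.2 m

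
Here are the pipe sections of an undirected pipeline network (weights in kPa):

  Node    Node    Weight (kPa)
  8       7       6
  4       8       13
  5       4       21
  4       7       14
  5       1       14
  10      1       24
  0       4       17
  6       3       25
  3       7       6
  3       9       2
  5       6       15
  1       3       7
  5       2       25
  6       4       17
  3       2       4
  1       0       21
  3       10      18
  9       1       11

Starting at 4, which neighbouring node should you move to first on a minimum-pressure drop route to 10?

7

Compare a few routes:
4–8–7–3–10: 13+6+6+18 = 43
4–7–3–10: 14+6+18 = 38
The minimum is 38 kPa via 4–7–3–10.
So from 4 the first move is to 7.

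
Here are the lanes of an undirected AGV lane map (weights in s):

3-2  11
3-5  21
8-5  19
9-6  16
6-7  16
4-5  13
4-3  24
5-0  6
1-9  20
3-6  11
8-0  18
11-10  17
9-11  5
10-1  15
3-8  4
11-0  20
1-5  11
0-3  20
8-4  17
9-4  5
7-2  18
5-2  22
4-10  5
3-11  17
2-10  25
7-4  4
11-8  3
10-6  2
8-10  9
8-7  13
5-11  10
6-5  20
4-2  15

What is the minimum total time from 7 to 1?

24 s

Enumerating some paths:
7 → 4 → 10 → 1: 4+5+15 = 24
7 → 4 → 5 → 1: 4+13+11 = 28
The minimum is 24 s via 7 → 4 → 10 → 1.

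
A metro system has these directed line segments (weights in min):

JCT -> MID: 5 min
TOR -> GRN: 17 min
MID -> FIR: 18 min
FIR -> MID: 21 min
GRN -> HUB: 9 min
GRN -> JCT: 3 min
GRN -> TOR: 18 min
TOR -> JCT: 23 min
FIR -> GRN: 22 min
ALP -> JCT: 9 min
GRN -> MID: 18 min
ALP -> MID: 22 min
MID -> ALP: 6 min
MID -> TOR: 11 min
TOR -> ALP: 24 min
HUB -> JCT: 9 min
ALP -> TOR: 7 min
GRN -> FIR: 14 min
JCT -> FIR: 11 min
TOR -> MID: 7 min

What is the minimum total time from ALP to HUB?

Running Dijkstra from ALP:
ALP: 0
TOR: 7  (via ALP)
JCT: 9  (via ALP)
MID: 14  (via TOR)
FIR: 20  (via JCT)
GRN: 24  (via TOR)
HUB: 33  (via GRN)
Shortest route: ALP → TOR → GRN → HUB = 33 min.

33 min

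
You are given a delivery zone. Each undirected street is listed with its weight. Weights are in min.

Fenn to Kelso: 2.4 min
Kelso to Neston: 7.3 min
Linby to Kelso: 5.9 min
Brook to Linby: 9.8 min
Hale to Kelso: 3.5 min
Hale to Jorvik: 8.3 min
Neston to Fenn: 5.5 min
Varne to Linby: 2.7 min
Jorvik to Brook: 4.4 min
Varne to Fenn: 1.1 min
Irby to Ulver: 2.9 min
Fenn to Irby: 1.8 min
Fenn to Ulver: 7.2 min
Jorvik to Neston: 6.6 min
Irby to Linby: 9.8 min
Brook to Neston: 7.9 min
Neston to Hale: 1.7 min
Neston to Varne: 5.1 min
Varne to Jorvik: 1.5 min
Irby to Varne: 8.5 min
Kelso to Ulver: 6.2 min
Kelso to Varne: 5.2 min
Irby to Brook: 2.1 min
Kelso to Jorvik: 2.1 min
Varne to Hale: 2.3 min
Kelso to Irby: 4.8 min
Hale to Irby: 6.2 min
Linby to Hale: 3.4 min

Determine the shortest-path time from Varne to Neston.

4 min

Candidate routes:
Varne - Neston: 5.1 = 5.1
Varne - Hale - Neston: 2.3+1.7 = 4
The minimum is 4 min via Varne - Hale - Neston.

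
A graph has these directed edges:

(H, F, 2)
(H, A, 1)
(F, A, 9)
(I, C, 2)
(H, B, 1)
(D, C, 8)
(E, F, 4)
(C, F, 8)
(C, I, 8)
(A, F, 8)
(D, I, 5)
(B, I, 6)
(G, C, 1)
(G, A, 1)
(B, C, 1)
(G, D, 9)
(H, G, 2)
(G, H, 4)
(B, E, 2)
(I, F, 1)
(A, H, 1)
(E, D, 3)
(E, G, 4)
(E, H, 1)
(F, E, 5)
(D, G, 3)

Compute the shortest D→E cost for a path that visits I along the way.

Best D to I: D–I costing 5
Best I to E: I–F–E costing 6
Total via I: 5 + 6 = 11.

11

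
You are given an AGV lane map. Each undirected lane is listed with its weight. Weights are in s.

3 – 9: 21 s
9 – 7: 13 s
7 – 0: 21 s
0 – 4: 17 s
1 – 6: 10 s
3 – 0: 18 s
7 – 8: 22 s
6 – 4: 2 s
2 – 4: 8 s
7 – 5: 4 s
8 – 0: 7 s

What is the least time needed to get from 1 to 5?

Shortest distances from 1:
1: 0
6: 10  (via 1)
4: 12  (via 6)
2: 20  (via 4)
0: 29  (via 4)
8: 36  (via 0)
3: 47  (via 0)
7: 50  (via 0)
5: 54  (via 7)
Shortest route: 1 → 6 → 4 → 0 → 7 → 5 = 54 s.

54 s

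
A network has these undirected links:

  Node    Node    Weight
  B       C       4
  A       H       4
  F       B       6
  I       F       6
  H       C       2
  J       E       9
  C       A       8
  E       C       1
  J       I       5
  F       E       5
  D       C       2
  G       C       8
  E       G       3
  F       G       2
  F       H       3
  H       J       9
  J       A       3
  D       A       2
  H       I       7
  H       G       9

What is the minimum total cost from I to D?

10

Running Dijkstra from I:
I: 0
J: 5  (via I)
F: 6  (via I)
H: 7  (via I)
A: 8  (via J)
G: 8  (via F)
C: 9  (via H)
D: 10  (via A)
Shortest route: I → J → A → D = 10.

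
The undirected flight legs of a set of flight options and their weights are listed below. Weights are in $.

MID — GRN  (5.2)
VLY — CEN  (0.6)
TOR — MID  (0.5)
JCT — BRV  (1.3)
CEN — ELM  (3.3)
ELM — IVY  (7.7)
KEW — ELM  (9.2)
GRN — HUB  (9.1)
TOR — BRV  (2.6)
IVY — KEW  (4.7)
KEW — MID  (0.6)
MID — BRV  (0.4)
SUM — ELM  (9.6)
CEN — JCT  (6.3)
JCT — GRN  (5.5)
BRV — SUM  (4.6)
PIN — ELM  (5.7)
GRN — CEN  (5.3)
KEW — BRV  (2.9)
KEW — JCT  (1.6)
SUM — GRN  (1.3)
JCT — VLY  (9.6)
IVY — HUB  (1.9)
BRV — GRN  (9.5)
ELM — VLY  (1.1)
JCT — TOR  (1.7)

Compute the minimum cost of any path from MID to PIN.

Shortest distances from MID:
MID: 0
BRV: 0.4  (via MID)
TOR: 0.5  (via MID)
KEW: 0.6  (via MID)
JCT: 1.7  (via BRV)
SUM: 5  (via BRV)
GRN: 5.2  (via MID)
IVY: 5.3  (via KEW)
HUB: 7.2  (via IVY)
CEN: 8  (via JCT)
VLY: 8.6  (via CEN)
ELM: 9.7  (via VLY)
PIN: 15.4  (via ELM)
Shortest route: MID → BRV → JCT → CEN → VLY → ELM → PIN = $15.4.

$15.4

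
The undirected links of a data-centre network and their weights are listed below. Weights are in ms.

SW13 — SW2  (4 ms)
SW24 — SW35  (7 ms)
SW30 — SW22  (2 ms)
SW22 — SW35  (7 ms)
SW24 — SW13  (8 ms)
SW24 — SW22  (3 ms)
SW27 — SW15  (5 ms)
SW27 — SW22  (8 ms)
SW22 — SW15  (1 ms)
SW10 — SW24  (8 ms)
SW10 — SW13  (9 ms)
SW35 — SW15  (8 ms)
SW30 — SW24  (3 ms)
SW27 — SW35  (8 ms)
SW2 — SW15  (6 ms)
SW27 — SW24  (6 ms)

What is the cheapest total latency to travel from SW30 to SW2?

Compare a few routes:
SW30 → SW24 → SW22 → SW15 → SW2: 3+3+1+6 = 13
SW30 → SW22 → SW24 → SW13 → SW2: 2+3+8+4 = 17
SW30 → SW22 → SW15 → SW2: 2+1+6 = 9
SW30 → SW24 → SW13 → SW2: 3+8+4 = 15
The minimum is 9 ms via SW30 → SW22 → SW15 → SW2.

9 ms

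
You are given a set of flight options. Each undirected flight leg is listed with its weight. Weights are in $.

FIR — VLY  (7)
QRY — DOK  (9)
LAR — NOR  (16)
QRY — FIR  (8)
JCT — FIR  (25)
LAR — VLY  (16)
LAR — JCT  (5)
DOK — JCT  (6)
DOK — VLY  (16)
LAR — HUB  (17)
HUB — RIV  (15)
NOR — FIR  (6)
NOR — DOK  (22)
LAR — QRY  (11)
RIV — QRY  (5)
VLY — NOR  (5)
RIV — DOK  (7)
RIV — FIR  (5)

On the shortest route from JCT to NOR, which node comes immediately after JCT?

LAR

Enumerating some paths:
JCT–DOK–RIV–FIR–NOR: 6+7+5+6 = 24
JCT–LAR–NOR: 5+16 = 21
The minimum is $21 via JCT–LAR–NOR.
So from JCT the first move is to LAR.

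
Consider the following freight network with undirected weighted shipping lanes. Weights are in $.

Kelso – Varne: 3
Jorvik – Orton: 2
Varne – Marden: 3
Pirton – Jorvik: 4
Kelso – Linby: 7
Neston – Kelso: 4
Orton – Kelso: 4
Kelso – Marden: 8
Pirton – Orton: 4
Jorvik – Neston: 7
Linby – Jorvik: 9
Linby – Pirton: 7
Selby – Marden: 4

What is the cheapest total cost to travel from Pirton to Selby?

Shortest distances from Pirton:
Pirton: 0
Orton: 4  (via Pirton)
Jorvik: 4  (via Pirton)
Linby: 7  (via Pirton)
Kelso: 8  (via Orton)
Varne: 11  (via Kelso)
Neston: 11  (via Jorvik)
Marden: 14  (via Varne)
Selby: 18  (via Marden)
Shortest route: Pirton–Orton–Kelso–Varne–Marden–Selby = $18.

$18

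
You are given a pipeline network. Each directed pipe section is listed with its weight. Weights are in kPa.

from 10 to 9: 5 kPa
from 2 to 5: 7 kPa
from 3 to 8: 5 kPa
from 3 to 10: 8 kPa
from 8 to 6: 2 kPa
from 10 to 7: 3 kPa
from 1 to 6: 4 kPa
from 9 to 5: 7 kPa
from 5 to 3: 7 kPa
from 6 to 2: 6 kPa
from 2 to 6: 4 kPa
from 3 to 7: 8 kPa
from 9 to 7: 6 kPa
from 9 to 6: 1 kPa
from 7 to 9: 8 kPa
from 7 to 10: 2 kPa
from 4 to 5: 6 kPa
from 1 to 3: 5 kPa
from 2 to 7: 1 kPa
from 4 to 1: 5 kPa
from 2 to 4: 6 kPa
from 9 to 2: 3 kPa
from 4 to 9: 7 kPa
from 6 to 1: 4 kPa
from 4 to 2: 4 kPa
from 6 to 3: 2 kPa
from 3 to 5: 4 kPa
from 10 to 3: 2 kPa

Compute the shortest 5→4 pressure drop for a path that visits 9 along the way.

Shortest 5→9: 5–3–10–9 = 20
Best 9 to 4: 9–2–4 costing 9
Total via 9: 20 + 9 = 29 kPa.

29 kPa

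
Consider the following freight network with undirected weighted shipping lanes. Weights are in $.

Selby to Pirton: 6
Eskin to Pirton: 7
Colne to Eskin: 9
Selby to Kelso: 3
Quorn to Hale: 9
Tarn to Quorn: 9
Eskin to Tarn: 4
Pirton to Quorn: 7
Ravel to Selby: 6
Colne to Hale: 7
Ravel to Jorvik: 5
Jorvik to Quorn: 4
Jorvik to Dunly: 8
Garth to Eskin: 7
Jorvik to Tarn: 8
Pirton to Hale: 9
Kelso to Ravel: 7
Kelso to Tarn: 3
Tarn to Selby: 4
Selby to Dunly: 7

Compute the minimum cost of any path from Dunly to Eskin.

$15

Running Dijkstra from Dunly:
Dunly: 0
Selby: 7  (via Dunly)
Jorvik: 8  (via Dunly)
Kelso: 10  (via Selby)
Tarn: 11  (via Selby)
Quorn: 12  (via Jorvik)
Ravel: 13  (via Selby)
Pirton: 13  (via Selby)
Eskin: 15  (via Tarn)
Shortest route: Dunly–Selby–Tarn–Eskin = $15.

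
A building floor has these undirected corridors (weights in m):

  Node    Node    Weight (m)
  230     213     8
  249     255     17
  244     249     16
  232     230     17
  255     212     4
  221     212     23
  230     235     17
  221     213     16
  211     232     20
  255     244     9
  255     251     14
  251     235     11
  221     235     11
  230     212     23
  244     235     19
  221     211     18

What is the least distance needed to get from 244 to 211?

Running Dijkstra from 244:
244: 0
255: 9  (via 244)
212: 13  (via 255)
249: 16  (via 244)
235: 19  (via 244)
251: 23  (via 255)
221: 30  (via 235)
230: 36  (via 212)
213: 44  (via 230)
211: 48  (via 221)
Shortest route: 244–235–221–211 = 48 m.

48 m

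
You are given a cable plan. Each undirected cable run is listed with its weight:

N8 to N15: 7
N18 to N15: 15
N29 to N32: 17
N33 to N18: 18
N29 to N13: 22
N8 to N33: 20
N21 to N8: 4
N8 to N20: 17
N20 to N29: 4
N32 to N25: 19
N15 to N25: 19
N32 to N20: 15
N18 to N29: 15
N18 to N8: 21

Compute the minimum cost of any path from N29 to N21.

25

Candidate routes:
N29 - N18 - N15 - N8 - N21: 15+15+7+4 = 41
N29 - N32 - N20 - N8 - N21: 17+15+17+4 = 53
N29 - N18 - N8 - N21: 15+21+4 = 40
N29 - N20 - N8 - N21: 4+17+4 = 25
Cheapest is N29 - N20 - N8 - N21 at 25.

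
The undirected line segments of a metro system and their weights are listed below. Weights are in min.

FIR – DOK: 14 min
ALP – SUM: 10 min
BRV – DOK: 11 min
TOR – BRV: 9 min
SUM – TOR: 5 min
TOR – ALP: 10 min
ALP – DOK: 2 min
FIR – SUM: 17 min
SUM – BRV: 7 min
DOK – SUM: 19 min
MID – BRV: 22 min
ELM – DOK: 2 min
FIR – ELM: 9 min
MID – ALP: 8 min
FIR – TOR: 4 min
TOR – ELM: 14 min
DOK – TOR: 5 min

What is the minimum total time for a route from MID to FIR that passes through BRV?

34 min

Shortest MID→BRV: MID → ALP → DOK → BRV = 21
Shortest BRV→FIR: BRV → TOR → FIR = 13
Total via BRV: 21 + 13 = 34 min.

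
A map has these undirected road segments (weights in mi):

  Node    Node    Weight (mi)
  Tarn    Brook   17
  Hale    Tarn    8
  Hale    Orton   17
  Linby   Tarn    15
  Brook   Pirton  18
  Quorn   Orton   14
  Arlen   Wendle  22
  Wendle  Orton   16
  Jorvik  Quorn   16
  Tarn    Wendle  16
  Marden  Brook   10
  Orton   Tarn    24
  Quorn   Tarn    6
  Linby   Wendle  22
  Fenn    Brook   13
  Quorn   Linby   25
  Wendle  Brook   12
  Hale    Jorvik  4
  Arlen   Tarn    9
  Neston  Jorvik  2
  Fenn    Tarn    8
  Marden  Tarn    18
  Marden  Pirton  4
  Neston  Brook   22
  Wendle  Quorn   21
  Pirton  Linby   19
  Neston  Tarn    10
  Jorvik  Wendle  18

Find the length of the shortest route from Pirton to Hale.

Running Dijkstra from Pirton:
Pirton: 0
Marden: 4  (via Pirton)
Brook: 14  (via Marden)
Linby: 19  (via Pirton)
Tarn: 22  (via Marden)
Wendle: 26  (via Brook)
Fenn: 27  (via Brook)
Quorn: 28  (via Tarn)
Hale: 30  (via Tarn)
Shortest route: Pirton → Marden → Tarn → Hale = 30 mi.

30 mi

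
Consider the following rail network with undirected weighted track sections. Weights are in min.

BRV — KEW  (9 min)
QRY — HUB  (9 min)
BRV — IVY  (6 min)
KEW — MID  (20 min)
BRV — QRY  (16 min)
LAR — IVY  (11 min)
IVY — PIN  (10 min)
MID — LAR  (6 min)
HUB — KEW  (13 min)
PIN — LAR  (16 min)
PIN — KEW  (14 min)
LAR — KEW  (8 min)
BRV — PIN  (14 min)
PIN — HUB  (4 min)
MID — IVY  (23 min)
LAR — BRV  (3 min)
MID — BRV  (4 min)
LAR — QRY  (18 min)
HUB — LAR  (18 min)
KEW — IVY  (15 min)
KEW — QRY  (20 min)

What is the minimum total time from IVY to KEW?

15 min

Candidate routes:
IVY → KEW: 15 = 15
IVY → LAR → KEW: 11+8 = 19
IVY → BRV → LAR → KEW: 6+3+8 = 17
IVY → LAR → BRV → KEW: 11+3+9 = 23
The minimum is 15 min via IVY → KEW.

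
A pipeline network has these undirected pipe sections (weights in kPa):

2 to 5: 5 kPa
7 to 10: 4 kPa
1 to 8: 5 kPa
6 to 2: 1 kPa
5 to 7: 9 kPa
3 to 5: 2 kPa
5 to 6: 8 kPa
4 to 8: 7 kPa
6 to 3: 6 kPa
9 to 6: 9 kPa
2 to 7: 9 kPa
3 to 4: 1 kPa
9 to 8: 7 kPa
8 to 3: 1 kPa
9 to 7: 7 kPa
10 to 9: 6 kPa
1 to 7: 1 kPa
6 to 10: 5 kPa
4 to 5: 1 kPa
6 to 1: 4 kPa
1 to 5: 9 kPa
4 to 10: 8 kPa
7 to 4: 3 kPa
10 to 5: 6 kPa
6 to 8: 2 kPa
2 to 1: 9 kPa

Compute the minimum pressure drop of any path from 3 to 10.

8 kPa

Running Dijkstra from 3:
3: 0
4: 1  (via 3)
8: 1  (via 3)
5: 2  (via 3)
6: 3  (via 8)
2: 4  (via 6)
7: 4  (via 4)
1: 5  (via 7)
9: 8  (via 8)
10: 8  (via 5)
Shortest route: 3–5–10 = 8 kPa.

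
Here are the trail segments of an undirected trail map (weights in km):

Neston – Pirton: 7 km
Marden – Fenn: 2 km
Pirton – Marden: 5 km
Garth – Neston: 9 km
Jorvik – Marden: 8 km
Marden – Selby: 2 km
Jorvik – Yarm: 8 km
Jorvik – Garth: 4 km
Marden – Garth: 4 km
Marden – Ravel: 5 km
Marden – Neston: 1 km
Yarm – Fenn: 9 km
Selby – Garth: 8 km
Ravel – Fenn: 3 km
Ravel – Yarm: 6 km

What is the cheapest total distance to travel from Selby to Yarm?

Enumerating some paths:
Selby - Marden - Fenn - Yarm: 2+2+9 = 13
Selby - Marden - Jorvik - Yarm: 2+8+8 = 18
Cheapest is Selby - Marden - Fenn - Yarm at 13 km.

13 km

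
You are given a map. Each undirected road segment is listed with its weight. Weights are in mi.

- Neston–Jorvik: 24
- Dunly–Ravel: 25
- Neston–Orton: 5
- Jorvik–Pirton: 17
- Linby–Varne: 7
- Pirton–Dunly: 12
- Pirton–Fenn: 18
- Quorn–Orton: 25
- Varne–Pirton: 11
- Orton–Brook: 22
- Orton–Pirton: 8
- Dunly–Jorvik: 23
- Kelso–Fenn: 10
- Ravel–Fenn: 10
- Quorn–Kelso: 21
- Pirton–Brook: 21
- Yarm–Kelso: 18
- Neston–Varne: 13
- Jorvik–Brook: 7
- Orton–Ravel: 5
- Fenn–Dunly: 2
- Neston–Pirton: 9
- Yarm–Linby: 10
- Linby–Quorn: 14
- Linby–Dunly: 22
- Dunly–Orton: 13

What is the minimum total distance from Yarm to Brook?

49 mi

Candidate routes:
Yarm - Linby - Varne - Pirton - Jorvik - Brook: 10+7+11+17+7 = 52
Yarm - Linby - Varne - Pirton - Brook: 10+7+11+21 = 49
Cheapest is Yarm - Linby - Varne - Pirton - Brook at 49 mi.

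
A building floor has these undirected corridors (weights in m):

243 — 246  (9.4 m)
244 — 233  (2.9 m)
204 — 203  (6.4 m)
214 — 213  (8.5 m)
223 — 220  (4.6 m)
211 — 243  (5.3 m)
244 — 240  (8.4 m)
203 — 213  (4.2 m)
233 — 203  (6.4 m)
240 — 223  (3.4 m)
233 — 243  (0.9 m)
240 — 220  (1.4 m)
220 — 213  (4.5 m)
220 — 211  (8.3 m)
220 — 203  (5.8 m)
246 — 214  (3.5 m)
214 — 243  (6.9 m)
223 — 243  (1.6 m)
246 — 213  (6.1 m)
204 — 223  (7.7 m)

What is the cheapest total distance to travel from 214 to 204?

16.2 m

Enumerating some paths:
214 - 213 - 203 - 204: 8.5+4.2+6.4 = 19.1
214 - 243 - 233 - 203 - 204: 6.9+0.9+6.4+6.4 = 20.6
214 - 243 - 223 - 204: 6.9+1.6+7.7 = 16.2
214 - 246 - 213 - 203 - 204: 3.5+6.1+4.2+6.4 = 20.2
Cheapest is 214 - 243 - 223 - 204 at 16.2 m.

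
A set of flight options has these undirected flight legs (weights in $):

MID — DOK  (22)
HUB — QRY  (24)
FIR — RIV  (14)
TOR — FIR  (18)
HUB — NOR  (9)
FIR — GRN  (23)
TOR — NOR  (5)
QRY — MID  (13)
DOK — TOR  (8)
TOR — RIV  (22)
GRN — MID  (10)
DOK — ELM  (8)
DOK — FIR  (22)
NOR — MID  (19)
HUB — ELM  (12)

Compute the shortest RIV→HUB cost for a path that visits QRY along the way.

$83

Best RIV to QRY: RIV → TOR → NOR → MID → QRY costing 59
Best QRY to HUB: QRY → HUB costing 24
Total via QRY: 59 + 24 = $83.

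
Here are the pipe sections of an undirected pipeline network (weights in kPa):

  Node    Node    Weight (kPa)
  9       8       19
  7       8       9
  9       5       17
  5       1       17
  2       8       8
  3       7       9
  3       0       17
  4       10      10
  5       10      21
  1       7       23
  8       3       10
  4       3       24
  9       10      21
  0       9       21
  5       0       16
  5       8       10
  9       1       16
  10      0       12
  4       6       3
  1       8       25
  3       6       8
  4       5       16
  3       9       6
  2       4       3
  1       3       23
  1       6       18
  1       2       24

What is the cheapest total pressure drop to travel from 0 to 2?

25 kPa

Shortest distances from 0:
0: 0
10: 12  (via 0)
5: 16  (via 0)
3: 17  (via 0)
9: 21  (via 0)
4: 22  (via 10)
2: 25  (via 4)
Shortest route: 0 → 10 → 4 → 2 = 25 kPa.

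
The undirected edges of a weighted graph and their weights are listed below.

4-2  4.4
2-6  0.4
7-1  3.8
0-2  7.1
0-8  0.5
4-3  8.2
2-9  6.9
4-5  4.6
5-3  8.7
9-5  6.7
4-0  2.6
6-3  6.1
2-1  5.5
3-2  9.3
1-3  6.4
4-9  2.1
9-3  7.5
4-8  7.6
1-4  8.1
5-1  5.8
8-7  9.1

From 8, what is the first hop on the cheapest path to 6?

0

Enumerating some paths:
8 - 4 - 2 - 6: 7.6+4.4+0.4 = 12.4
8 - 0 - 4 - 2 - 6: 0.5+2.6+4.4+0.4 = 7.9
8 - 0 - 4 - 9 - 2 - 6: 0.5+2.6+2.1+6.9+0.4 = 12.5
8 - 0 - 2 - 6: 0.5+7.1+0.4 = 8
Cheapest is 8 - 0 - 4 - 2 - 6 at 7.9.
So from 8 the first move is to 0.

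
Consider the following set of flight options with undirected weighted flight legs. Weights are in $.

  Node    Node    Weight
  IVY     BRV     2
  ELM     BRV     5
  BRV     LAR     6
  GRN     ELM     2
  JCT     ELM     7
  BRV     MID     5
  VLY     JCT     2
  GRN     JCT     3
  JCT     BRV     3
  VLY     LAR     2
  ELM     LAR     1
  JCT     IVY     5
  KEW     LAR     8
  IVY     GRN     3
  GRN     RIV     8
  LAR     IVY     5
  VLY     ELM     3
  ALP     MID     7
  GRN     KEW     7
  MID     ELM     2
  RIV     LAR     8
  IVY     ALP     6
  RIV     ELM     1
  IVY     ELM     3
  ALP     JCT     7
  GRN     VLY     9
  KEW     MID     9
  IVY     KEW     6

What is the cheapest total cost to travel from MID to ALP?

Settle nodes by increasing distance from MID:
MID: 0
ELM: 2  (via MID)
LAR: 3  (via ELM)
RIV: 3  (via ELM)
GRN: 4  (via ELM)
IVY: 5  (via ELM)
BRV: 5  (via MID)
VLY: 5  (via ELM)
ALP: 7  (via MID)
Shortest route: MID–ALP = $7.

$7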